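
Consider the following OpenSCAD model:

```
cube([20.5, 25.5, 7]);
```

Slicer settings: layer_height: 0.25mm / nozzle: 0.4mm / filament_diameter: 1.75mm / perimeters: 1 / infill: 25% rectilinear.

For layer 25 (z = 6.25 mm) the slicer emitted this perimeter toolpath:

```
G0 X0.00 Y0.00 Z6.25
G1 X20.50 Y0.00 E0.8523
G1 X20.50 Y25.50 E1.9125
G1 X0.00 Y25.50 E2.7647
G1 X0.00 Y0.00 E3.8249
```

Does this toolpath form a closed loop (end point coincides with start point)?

Start point (G0): (0.00, 0.00). End point (last G1): the path returns to the start — closed.

yes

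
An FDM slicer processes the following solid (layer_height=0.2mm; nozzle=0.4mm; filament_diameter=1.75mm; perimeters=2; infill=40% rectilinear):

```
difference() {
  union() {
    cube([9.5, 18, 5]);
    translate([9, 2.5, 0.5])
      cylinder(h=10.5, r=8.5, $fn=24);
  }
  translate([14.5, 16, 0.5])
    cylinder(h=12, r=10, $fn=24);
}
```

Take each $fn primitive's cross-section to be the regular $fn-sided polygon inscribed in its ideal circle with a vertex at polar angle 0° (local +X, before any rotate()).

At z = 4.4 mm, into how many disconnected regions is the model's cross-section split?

1

At z = 4.4 mm: the cube (footprint 9.5×18) is included at this height; the cylinder at (9, 2.5): section is a regular 24-gon, circumradius r=8.5; Merging all regions: the regions partially overlap (shared area 82.41 mm²), so overlapping operands fuse into one piece — 1 connected region; the cylinder at (14.5, 16): section is a regular 24-gon, circumradius r=10; After the difference (first − rest): starting from that combined region, the r=10 cylinder at (14.5, 16) partially overlaps it — only the 62.00 mm² overlap (of its 310.58 mm²) is removed, clipping the outline — 1 connected region. The result has 1 disconnected region.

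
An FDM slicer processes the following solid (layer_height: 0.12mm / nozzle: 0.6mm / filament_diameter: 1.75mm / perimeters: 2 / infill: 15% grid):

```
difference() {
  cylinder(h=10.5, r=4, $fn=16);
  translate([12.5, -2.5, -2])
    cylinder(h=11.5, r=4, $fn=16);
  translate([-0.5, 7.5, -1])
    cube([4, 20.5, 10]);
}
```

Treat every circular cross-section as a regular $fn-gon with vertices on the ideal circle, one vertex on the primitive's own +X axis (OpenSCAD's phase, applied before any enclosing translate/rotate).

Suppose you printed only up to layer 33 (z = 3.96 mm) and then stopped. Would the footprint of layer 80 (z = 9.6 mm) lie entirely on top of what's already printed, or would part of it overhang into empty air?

entirely on top

Compare the two slices. At z = 3.96: the r=4 cylinder gives a regular 16-gon of circumradius 4 (constant along its height) (area = (16/2)·4.000²·sin(360°/16) = 48.98 mm²); the r=4 cylinder at (12.5, -2.5) gives a regular 16-gon of circumradius 4 (constant along its height) (area = (16/2)·4.000²·sin(360°/16) = 48.98 mm²); the cube at (-0.5, 7.5) is present — its section is the full 4×20.5 rectangle (area 82.00 mm²); After the difference (first − rest): starting from the r=4 cylinder (48.98 mm²), the r=4 cylinder at (12.5, -2.5) misses the remaining region (no effect); the 4×20.5 cube at (-0.5, 7.5) misses the remaining region (no effect) — area = 48.98 mm². At z = 9.6: the r=4 cylinder contributes a regular 16-gon of circumradius 4 (area = (16/2)·4.000²·sin(360°/16) = 48.98 mm²); the cylinder at (12.5, -2.5) is not intersected at this z (z outside [-2, 9.5]); the cube at (-0.5, 7.5) is not intersected at this z (z outside [-1, 9]); After the difference (first − rest): none of the subtracted shapes is present at this height, so the r=4 cylinder is unchanged — area = 48.98 mm². Checking containment: the cross-section at z = 9.6 is a subset of the cross-section at z = 3.96.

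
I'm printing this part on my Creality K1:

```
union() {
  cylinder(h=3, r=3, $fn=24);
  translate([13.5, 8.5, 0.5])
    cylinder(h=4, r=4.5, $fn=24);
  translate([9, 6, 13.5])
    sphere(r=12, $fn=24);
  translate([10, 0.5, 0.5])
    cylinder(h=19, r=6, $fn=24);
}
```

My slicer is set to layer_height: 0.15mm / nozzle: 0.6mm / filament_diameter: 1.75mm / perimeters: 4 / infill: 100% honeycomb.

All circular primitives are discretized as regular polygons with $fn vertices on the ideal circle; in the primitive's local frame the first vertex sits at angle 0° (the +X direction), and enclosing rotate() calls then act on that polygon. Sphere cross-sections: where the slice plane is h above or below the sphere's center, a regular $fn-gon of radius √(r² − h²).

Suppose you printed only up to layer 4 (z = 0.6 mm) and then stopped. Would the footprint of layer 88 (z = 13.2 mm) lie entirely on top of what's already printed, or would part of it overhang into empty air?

Compare the two slices. At z = 0.6: the r=3 cylinder gives a regular 24-gon of circumradius 3 (constant along its height) (area = (24/2)·3.000²·sin(360°/24) = 27.95 mm²); the r=4.5 cylinder at (13.5, 8.5) contributes a regular 24-gon of circumradius 4.5 (area = (24/2)·4.500²·sin(360°/24) = 62.89 mm²); the sphere at (9, 6) is not intersected at this z (|z−center|=12.900 > r=12); the cylinder at (10, 0.5): section is a regular 24-gon, circumradius r=6 (area = (24/2)·6.000²·sin(360°/24) = 111.81 mm²); Combining (union): the regions partially overlap — summed areas 202.66 mm² minus the doubly-counted overlap 6.55 mm² gives 196.10 mm² — area = 196.10 mm². At z = 13.2: the cylinder does not reach this height (z outside [0, 3]); the cylinder at (13.5, 8.5) is not intersected at this z (z outside [0.5, 4.5]); the sphere at (9, 6): section is a regular 24-gon, circumradius = √(r²−h²) = √(12²−0.3²) = 11.996 (area = (24/2)·11.996²·sin(360°/24) = 446.96 mm²); the r=6 cylinder at (10, 0.5) gives a regular 24-gon of circumradius 6 (constant along its height) (area = (24/2)·6.000²·sin(360°/24) = 111.81 mm²); Combining (union): the r=6 cylinder at (10, 0.5) lies entirely inside the r=12 sphere at (9, 6), so the union is just the r=12 sphere at (9, 6) — area = 446.96 mm². Checking containment: at z = 13.2 the cross-section extends beyond the z = 0.6 cross-section by about 259.00 mm².

part overhangs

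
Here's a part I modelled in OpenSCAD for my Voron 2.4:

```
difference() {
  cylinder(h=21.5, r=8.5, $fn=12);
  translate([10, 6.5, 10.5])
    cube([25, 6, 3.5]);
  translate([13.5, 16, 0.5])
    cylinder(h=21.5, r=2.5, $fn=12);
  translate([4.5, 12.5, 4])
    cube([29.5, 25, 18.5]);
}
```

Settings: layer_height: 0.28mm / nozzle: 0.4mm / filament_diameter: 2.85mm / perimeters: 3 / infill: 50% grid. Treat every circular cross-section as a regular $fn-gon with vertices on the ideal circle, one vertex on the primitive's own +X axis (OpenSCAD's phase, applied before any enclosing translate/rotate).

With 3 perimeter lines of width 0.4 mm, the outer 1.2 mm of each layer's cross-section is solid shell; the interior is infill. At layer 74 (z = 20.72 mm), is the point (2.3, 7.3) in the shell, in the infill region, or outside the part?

shell

At z = 20.72 mm: the cylinder: section is a regular 12-gon, circumradius r=8.5; the cube at (10, 6.5) is not intersected at this z (z outside [10.5, 14]); the r=2.5 cylinder at (13.5, 16) contributes a regular 12-gon of circumradius 2.5; the cube at (4.5, 12.5) (footprint 29.5×25) is included at this height; Subtracting the remaining from the first: starting from the r=8.5 cylinder, the r=2.5 cylinder at (13.5, 16) misses the remaining region (no effect); the 29.5×25 cube at (4.5, 12.5) misses the remaining region (no effect) — 1 connected region. Overall, the cross-section is a single solid region. The nearest boundary edge runs (0.00, 8.50)→(4.25, 7.36); distance from the point to it = 0.56 mm. The point is inside the cross-section, 0.56 mm from the nearest boundary — within the 1.2 mm shell band (3 × 0.4).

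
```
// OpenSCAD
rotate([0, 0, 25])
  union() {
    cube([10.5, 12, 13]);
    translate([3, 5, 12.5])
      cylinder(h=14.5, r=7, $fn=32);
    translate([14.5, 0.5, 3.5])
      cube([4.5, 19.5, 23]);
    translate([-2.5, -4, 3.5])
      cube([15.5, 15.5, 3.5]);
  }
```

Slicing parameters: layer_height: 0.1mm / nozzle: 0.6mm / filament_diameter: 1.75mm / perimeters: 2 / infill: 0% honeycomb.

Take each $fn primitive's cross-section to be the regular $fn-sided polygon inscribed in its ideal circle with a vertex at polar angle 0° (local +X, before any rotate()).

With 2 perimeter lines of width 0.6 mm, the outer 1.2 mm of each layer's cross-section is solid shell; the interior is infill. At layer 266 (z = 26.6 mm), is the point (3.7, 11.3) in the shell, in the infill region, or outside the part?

At z = 26.6 mm: the cube does not reach this height (z outside [0, 13]); the r=7 cylinder at (3, 5) gives a regular 32-gon of circumradius 7 (constant along its height); the cube at (14.5, 0.5) is not intersected at this z (z outside [3.5, 26.5]); the cube at (-2.5, -4) is absent (z outside [3.5, 7]); Merging all regions: only the r=7 cylinder at (3, 5) is present, so the union is just that shape — 1 connected region; (whole slice rotated 25° about Z — lengths, areas and connectivity unchanged). Overall, the cross-section is a single solid region. Undo the 25° rotation: the query point maps to (8.129, 8.678) in the un-rotated model frame. The nearest boundary edge runs (8.82, 8.89)→(7.95, 9.95); distance from the point to it = 0.67 mm. The point is inside the cross-section, 0.67 mm from the nearest boundary — within the 1.2 mm shell band (2 × 0.6).

shell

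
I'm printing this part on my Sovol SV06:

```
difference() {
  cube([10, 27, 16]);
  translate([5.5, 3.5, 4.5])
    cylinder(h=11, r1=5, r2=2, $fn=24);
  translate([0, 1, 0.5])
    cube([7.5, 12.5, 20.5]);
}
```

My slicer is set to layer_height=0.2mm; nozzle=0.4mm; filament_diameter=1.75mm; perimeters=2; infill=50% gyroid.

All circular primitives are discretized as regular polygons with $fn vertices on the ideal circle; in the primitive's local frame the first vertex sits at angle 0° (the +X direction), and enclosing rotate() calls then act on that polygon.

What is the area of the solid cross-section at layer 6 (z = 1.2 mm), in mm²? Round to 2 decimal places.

176.25 mm²

At z = 1.2 mm: the cube is present — its section is the full 10×27 rectangle (area 270.00 mm²); the cone at (5.5, 3.5) is not intersected at this z (z outside [4.5, 15.5]); the cube at (0, 1) (footprint 7.5×12.5) is included at this height (area 93.75 mm²); Subtracting the remaining from the first: starting from the 10×27 cube (270.00 mm²), the 7.5×12.5 cube at (0, 1) lies inside it touching the edge (removes its full 93.75 mm²) — area = 176.25 mm². Overall, the cross-section is a single solid region. Net area = 176.25 mm².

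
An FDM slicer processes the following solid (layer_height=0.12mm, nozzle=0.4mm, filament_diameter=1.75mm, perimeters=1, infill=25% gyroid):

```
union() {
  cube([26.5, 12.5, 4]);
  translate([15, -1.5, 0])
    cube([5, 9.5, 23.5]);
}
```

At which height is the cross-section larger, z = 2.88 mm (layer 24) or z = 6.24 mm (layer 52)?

Layer 24 (z = 2.88): the 26.5×12.5 cube contributes its full rectangle (area 331.25 mm²); the cube at (15, -1.5) is present — its section is the full 5×9.5 rectangle (area 47.50 mm²); Merging all regions: the regions partially overlap — summed areas 378.75 mm² minus the doubly-counted overlap 40.00 mm² gives 338.75 mm² — area = 338.75 mm². So its area = 338.75 mm². Layer 52 (z = 6.24): the cube is not intersected at this z (z outside [0, 4]); the cube at (15, -1.5) (footprint 5×9.5) is included at this height (area 47.50 mm²); Merging all regions: only the 5×9.5 cube at (15, -1.5) is present, so the union is just that shape — area = 47.50 mm². So its area = 47.50 mm². Layer 24 is larger (338.75 vs 47.50 mm²).

layer 24 (z = 2.88 mm)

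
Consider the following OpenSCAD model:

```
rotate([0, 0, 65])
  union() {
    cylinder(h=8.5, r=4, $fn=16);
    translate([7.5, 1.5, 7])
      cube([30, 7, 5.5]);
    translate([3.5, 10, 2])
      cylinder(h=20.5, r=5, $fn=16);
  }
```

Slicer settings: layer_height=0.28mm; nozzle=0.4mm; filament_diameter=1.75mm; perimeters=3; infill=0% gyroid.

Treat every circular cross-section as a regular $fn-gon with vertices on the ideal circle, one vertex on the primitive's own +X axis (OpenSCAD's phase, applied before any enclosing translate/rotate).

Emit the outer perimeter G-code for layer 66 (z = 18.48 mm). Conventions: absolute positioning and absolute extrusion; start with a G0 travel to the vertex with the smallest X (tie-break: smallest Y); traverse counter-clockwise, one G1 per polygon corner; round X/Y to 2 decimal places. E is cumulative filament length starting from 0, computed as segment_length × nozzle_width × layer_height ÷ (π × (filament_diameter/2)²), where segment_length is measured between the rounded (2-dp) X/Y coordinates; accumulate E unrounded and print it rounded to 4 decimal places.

G0 X-12.58 Y7.62 Z18.48
G1 X-12.28 Y5.69 E0.0909
G1 X-11.27 Y4.02 E0.1818
G1 X-9.70 Y2.87 E0.2724
G1 X-7.80 Y2.40 E0.3636
G1 X-5.87 Y2.70 E0.4545
G1 X-4.21 Y3.71 E0.5450
G1 X-3.05 Y5.29 E0.6363
G1 X-2.59 Y7.18 E0.7269
G1 X-2.89 Y9.11 E0.8178
G1 X-3.90 Y10.78 E0.9087
G1 X-5.47 Y11.93 E0.9993
G1 X-7.37 Y12.39 E1.0903
G1 X-9.29 Y12.10 E1.1807
G1 X-10.96 Y11.08 E1.2719
G1 X-12.12 Y9.51 E1.3628
G1 X-12.58 Y7.62 E1.4533

At z = 18.48 mm: the cylinder is absent (z outside [0, 8.5]); the cube at (7.5, 1.5) is absent (z outside [7, 12.5]); the cylinder at (3.5, 10): section is a regular 16-gon, circumradius r=5; Merging all regions: only the r=5 cylinder at (3.5, 10) is present, so the union is just that shape — 1 connected region; (rotated 65° about Z; rotation is an isometry so areas/perimeters/island counts are preserved). The outline is a single polygon with 16 vertices. Extrusion per mm of travel: 0.4 × 0.28 / (π × 0.875²) = 0.046564. Accumulating E over each segment gives final E = 1.4533.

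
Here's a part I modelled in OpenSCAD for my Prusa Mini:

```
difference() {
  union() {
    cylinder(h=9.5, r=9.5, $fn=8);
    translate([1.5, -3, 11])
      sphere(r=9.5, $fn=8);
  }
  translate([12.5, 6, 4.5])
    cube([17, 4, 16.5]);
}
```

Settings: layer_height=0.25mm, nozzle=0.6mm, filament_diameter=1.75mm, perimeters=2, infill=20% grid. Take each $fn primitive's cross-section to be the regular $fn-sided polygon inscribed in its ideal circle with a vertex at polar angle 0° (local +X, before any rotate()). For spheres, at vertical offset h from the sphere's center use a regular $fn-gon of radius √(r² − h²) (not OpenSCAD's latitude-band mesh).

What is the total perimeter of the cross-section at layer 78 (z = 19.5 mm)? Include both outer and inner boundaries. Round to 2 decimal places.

At z = 19.5 mm: the cylinder is not intersected at this z (z outside [0, 9.5]); the r=9.5 sphere at (1.5, -3) slices to a regular 8-gon of circumradius 4.243 (√(r²−h²) with h=8.5 from center) (perimeter = 2·8·4.243·sin(180°/8) = 25.98 mm); Combining (union): only the r=9.5 sphere at (1.5, -3) is present, so the union is just that shape — boundary = 25.98 mm; the 17×4 cube at (12.5, 6) contributes its full rectangle (perimeter 42.00 mm); Taking the first minus the rest: starting from that combined region, the 17×4 cube at (12.5, 6) misses the remaining region (no effect) — boundary = 25.98 mm. Overall, the cross-section is a single solid region. Total boundary length (outer) = 25.98 mm.

25.98 mm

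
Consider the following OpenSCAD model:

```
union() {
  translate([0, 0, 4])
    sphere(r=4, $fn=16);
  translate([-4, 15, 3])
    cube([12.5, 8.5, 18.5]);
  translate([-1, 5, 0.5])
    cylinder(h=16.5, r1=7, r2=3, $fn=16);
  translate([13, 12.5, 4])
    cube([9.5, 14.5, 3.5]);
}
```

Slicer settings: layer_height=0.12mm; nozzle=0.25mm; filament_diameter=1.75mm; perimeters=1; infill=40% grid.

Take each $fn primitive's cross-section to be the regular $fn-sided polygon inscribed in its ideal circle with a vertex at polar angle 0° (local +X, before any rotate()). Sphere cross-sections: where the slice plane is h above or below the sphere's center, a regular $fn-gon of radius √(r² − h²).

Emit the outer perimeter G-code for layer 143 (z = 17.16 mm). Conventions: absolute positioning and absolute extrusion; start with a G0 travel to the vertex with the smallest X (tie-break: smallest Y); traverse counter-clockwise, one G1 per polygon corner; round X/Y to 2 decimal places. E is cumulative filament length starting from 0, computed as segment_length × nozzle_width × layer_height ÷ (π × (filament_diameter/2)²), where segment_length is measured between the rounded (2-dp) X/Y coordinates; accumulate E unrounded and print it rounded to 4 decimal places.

G0 X-4.00 Y15.00 Z17.16
G1 X8.50 Y15.00 E0.1559
G1 X8.50 Y23.50 E0.2619
G1 X-4.00 Y23.50 E0.4178
G1 X-4.00 Y15.00 E0.5238

At z = 17.16 mm: the sphere is absent (|z−center|=13.160 > r=4); the cube at (-4, 15) is present — its section is the full 12.5×8.5 rectangle; the cone at (-1, 5) does not reach this height (z outside [0.5, 17]); the cube at (13, 12.5) is absent (z outside [4, 7.5]); Taking the union: only the 12.5×8.5 cube at (-4, 15) is present, so the union is just that shape — 1 connected region. The outline is a single polygon with 4 vertices. Extrusion per mm of travel: 0.25 × 0.12 / (π × 0.875²) = 0.012473. Accumulating E over each segment gives final E = 0.5238.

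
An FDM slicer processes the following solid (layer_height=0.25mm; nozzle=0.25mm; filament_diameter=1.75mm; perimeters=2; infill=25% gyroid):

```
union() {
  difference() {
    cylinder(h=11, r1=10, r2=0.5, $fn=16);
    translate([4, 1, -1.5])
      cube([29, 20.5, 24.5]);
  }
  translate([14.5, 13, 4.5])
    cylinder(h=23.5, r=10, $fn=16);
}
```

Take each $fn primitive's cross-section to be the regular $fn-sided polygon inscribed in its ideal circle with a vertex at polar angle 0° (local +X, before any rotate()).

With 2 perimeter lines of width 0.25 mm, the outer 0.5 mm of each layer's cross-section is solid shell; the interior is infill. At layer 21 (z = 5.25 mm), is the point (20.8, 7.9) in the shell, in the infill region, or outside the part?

At z = 5.25 mm: the cone contributes a regular 16-gon of circumradius 5.466 (interpolated between r1=10 and r2=0.5 at t=0.477); the cube at (4, 1) (footprint 29×20.5) is included at this height; After the difference (first − rest): starting from the cone, the 29×20.5 cube at (4, 1) partially overlaps it — only the 2.09 mm² overlap (of its 594.50 mm²) is removed, clipping the outline — 1 connected region; the r=10 cylinder at (14.5, 13) gives a regular 16-gon of circumradius 10 (constant along its height); Taking the union: the 2 present regions are separate (no shared area or edge), so areas and boundary lengths simply add and each stays a separate island — 2 connected regions. Overall, the cross-section has 2 separate islands. The nearest boundary edge runs (23.74, 9.17)→(21.57, 5.93); distance from the point to it = 1.74 mm. (Shell/infill is judged within the island containing the point — the largest one.) The point is inside the cross-section and 1.74 mm from the nearest boundary — more than the 0.5 mm shell width (2 × 0.25), so it's in the infill interior.

infill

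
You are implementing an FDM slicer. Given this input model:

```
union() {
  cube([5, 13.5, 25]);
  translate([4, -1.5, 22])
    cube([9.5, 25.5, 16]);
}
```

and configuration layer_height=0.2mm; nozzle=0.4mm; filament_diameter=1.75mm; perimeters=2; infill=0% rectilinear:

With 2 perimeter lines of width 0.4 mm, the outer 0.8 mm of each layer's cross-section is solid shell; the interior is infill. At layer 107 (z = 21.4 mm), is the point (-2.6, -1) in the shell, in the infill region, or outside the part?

At z = 21.4 mm: the cube (footprint 5×13.5) is included at this height; the cube at (4, -1.5) is not intersected at this z (z outside [22, 38]); Merging all regions: only the 5×13.5 cube is present, so the union is just that shape — 1 connected region. Overall, the cross-section is a single solid region. The nearest boundary edge runs (0.00, 0.00)→(5.00, 0.00); distance from the point to it = 2.79 mm. The point is not inside any of the regions above, so it lies outside the cross-section (2.79 mm from the nearest boundary).

outside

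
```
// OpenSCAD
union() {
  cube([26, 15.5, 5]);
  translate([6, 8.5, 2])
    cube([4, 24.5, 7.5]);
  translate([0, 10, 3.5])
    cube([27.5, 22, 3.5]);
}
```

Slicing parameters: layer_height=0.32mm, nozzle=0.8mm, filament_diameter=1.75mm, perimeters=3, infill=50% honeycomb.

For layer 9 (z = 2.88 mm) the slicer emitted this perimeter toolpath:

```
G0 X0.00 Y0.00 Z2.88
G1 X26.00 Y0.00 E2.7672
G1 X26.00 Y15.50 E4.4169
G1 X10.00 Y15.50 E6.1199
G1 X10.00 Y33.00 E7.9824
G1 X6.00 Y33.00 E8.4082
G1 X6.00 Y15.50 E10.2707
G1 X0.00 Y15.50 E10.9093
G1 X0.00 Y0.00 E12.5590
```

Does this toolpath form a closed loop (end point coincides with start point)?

Start point (G0): (0.00, 0.00). End point (last G1): the path returns to the start — closed.

yes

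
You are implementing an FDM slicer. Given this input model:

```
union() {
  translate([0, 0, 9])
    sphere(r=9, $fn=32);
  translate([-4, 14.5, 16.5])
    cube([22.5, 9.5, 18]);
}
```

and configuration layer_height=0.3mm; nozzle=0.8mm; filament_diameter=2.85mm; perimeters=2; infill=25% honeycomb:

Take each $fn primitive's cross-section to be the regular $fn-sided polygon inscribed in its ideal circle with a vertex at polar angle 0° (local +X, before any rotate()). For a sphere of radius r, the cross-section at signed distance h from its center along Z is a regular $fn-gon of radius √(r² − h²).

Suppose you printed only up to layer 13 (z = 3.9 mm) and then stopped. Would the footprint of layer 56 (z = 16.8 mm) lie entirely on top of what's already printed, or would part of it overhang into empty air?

Compare the two slices. At z = 3.9: the r=9 sphere slices to a regular 32-gon of circumradius 7.416 (√(r²−h²) with h=5.1 from center) (area = (32/2)·7.416²·sin(360°/32) = 171.65 mm²); the cube at (-4, 14.5) is absent (z outside [16.5, 34.5]); Taking the union: only the r=9 sphere is present, so the union is just that shape — area = 171.65 mm². At z = 16.8: the sphere: section is a regular 32-gon, circumradius = √(r²−h²) = √(9²−7.8²) = 4.490 (area = (32/2)·4.490²·sin(360°/32) = 62.93 mm²); the cube at (-4, 14.5) is present — its section is the full 22.5×9.5 rectangle (area 213.75 mm²); Combining (union): the 2 present regions are separate (no shared area or edge), so areas and boundary lengths simply add and each stays a separate island — area = 276.68 mm². Checking containment: at z = 16.8 the cross-section extends beyond the z = 3.9 cross-section by about 213.75 mm².

part overhangs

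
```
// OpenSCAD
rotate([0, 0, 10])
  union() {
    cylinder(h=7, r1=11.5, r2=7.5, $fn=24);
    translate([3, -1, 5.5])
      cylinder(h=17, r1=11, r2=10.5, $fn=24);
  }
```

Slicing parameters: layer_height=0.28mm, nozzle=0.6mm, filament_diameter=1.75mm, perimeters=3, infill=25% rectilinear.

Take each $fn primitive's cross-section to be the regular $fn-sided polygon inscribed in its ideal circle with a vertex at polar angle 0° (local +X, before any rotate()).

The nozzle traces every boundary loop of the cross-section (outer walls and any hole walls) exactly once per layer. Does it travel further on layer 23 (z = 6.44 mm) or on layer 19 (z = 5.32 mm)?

layer 23 (z = 6.44 mm)

Layer 23 (z = 6.44): the cone (r1=11.5→r2=7.5) has section circumradius 7.820 here — a regular 24-gon (perimeter = 2·24·7.820·sin(180°/24) = 48.99 mm); the cone at (3, -1) contributes a regular 24-gon of circumradius 10.972 (interpolated between r1=11 and r2=10.5 at t=0.055) (perimeter = 2·24·10.972·sin(180°/24) = 68.74 mm); Combining (union): the regions partially overlap (shared area 189.87 mm²), so the edge portions inside another operand are dropped and the merged outline is re-measured after clipping — boundary = 68.75 mm; (rotated 10° about Z; rotation is an isometry so areas/perimeters/island counts are preserved). So its perimeter = 68.75 mm. Layer 19 (z = 5.32): the cone (r1=11.5→r2=7.5) has section circumradius 8.460 here — a regular 24-gon (perimeter = 2·24·8.460·sin(180°/24) = 53.00 mm); the cone at (3, -1) is not intersected at this z (z outside [5.5, 22.5]); Merging all regions: only the cone is present, so the union is just that shape — boundary = 53.00 mm; (whole slice rotated 10° about Z — lengths, areas and connectivity unchanged). So its perimeter = 53.00 mm. Layer 23 is larger (68.75 vs 53.00 mm).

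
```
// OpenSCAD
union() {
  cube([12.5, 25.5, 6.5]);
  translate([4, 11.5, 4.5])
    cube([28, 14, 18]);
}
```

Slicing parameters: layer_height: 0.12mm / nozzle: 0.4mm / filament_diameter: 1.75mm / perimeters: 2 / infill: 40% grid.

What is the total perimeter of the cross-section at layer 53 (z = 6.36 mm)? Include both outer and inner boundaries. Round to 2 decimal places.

115.00 mm

At z = 6.36 mm: the 12.5×25.5 cube contributes its full rectangle (perimeter 76.00 mm); the cube at (4, 11.5) (footprint 28×14) is included at this height (perimeter 84.00 mm); Merging all regions: the regions partially overlap (shared area 119.00 mm²), so the edge portions inside another operand are dropped and the merged outline is re-measured after clipping — boundary = 115.00 mm. Overall, the cross-section is a single solid region. Total boundary length (outer) = 115.00 mm.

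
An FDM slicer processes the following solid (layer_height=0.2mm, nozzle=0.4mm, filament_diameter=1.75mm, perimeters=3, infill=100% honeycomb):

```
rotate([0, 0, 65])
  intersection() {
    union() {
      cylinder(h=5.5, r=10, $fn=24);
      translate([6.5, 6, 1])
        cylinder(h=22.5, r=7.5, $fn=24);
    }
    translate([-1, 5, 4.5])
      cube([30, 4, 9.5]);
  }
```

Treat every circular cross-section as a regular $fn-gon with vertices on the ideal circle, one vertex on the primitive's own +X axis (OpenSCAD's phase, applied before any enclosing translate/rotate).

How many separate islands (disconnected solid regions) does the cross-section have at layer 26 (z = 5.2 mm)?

1

At z = 5.2 mm: the r=10 cylinder contributes a regular 24-gon of circumradius 10; the r=7.5 cylinder at (6.5, 6) contributes a regular 24-gon of circumradius 7.5; Combining (union): the regions partially overlap (shared area 88.74 mm²), so overlapping operands fuse into one piece — 1 connected region; the cube at (-1, 5) (footprint 30×4) is included at this height; Taking the intersection: the 30×4 cube at (-1, 5) partially overlaps the result so far; clipping to the common part keeps 59.18 mm² — 1 connected region; (whole slice rotated 65° about Z — lengths, areas and connectivity unchanged). Overall, the cross-section is a single solid region. Island count = 1.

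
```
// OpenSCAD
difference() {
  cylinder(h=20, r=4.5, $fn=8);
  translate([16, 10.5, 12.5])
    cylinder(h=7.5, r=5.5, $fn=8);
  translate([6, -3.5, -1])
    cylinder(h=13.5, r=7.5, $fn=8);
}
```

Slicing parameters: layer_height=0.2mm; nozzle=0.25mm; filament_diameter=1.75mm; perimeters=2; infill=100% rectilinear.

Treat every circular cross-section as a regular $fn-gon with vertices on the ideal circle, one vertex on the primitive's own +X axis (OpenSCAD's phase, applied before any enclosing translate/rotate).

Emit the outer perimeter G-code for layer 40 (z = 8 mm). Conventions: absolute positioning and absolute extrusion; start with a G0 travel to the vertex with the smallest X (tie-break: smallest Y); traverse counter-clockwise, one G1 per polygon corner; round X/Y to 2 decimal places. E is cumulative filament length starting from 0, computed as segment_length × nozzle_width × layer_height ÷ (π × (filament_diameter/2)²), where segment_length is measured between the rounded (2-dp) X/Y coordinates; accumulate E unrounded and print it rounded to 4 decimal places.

At z = 8 mm: the r=4.5 cylinder contributes a regular 8-gon of circumradius 4.5; the cylinder at (16, 10.5) does not reach this height (z outside [12.5, 20]); the r=7.5 cylinder at (6, -3.5) gives a regular 8-gon of circumradius 7.5 (constant along its height); Subtracting the remaining from the first: starting from the r=4.5 cylinder, the r=7.5 cylinder at (6, -3.5) partially overlaps it — only the 26.54 mm² overlap (of its 159.10 mm²) is removed, clipping the outline — 1 connected region. The outline is a single polygon with 9 vertices. Extrusion per mm of travel: 0.25 × 0.2 / (π × 0.875²) = 0.020788. Accumulating E over each segment gives final E = 0.5236.

G0 X-4.50 Y0.00 Z8.00
G1 X-3.18 Y-3.18 E0.0716
G1 X-1.31 Y-3.96 E0.1137
G1 X-1.50 Y-3.50 E0.1240
G1 X0.70 Y1.80 E0.2433
G1 X3.31 Y2.88 E0.3020
G1 X3.18 Y3.18 E0.3088
G1 X0.00 Y4.50 E0.3804
G1 X-3.18 Y3.18 E0.4520
G1 X-4.50 Y0.00 E0.5236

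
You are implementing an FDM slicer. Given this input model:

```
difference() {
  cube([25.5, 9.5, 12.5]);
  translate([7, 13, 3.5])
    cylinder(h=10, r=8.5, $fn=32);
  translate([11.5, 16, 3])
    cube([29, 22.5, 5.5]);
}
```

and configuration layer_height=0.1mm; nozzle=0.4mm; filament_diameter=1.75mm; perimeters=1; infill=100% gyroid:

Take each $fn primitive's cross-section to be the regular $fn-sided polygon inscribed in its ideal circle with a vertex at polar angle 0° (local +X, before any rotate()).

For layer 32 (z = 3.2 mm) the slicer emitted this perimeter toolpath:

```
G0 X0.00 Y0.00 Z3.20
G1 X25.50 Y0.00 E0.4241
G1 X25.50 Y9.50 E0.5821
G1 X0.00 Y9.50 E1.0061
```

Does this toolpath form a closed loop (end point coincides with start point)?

no

Start point (G0): (0.00, 0.00). End point (last G1): the path does not return to the start — open.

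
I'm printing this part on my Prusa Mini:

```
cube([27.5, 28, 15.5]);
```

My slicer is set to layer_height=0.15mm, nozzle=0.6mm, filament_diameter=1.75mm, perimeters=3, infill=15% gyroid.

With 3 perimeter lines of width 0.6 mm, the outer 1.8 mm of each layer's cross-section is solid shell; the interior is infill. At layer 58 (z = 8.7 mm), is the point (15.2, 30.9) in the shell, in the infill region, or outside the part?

At z = 8.7 mm: the 27.5×28 cube contributes its full rectangle. Overall, the cross-section is a single solid region. The nearest boundary edge runs (27.50, 28.00)→(0.00, 28.00); distance from the point to it = 2.90 mm. The point is not inside any of the regions above, so it lies outside the cross-section (2.90 mm from the nearest boundary).

outside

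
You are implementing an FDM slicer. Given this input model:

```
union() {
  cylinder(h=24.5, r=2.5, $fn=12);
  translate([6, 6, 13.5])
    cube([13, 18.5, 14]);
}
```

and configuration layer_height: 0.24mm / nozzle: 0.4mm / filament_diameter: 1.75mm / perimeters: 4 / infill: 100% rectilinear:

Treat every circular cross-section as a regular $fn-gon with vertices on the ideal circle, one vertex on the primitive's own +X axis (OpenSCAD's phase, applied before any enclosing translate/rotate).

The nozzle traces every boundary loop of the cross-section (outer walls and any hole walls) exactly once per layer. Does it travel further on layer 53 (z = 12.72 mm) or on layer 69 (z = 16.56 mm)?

layer 69 (z = 16.56 mm)

Layer 53 (z = 12.72): the cylinder: section is a regular 12-gon, circumradius r=2.5 (perimeter = 2·12·2.500·sin(180°/12) = 15.53 mm); the cube at (6, 6) does not reach this height (z outside [13.5, 27.5]); Taking the union: only the r=2.5 cylinder is present, so the union is just that shape — boundary = 15.53 mm. So its perimeter = 15.53 mm. Layer 69 (z = 16.56): the cylinder: section is a regular 12-gon, circumradius r=2.5 (perimeter = 2·12·2.500·sin(180°/12) = 15.53 mm); the 13×18.5 cube at (6, 6) contributes its full rectangle (perimeter 63.00 mm); Taking the union: the 2 present regions are separate (no shared area or edge), so areas and boundary lengths simply add and each stays a separate island — boundary = 78.53 mm. So its perimeter = 78.53 mm. Layer 69 is larger (78.53 vs 15.53 mm).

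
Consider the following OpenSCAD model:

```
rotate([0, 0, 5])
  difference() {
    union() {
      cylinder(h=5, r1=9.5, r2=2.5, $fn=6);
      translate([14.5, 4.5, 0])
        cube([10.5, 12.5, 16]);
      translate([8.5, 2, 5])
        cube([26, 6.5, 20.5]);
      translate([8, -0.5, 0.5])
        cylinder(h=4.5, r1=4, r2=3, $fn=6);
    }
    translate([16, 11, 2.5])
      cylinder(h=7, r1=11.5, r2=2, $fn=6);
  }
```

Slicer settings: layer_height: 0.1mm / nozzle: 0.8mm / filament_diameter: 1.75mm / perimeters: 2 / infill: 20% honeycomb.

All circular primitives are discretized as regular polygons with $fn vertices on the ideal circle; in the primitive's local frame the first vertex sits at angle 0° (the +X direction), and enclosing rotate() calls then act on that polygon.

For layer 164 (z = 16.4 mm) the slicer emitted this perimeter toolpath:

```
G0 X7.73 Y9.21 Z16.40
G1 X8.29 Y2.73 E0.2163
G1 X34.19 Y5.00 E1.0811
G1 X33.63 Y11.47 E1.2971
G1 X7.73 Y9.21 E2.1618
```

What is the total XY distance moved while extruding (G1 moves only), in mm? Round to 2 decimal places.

65.00 mm

Sum the Euclidean lengths of each G1 segment: total = 65.00 mm.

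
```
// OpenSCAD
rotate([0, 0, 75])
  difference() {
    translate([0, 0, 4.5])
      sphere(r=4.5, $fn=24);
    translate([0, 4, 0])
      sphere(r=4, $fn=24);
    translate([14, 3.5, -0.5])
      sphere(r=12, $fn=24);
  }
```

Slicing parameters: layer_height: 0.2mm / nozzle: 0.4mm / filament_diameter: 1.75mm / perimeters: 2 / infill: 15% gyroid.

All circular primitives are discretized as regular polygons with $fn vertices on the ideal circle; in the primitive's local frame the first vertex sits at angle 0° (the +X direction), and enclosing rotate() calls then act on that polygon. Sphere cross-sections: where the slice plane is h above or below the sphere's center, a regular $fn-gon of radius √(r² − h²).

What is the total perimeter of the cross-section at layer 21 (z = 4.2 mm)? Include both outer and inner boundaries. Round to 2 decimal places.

At z = 4.2 mm: the r=4.5 sphere contributes a regular 24-gon of circumradius √(4.5²−0.3²) = 4.490 (perimeter = 2·24·4.490·sin(180°/24) = 28.13 mm); the sphere at (0, 4) is absent (|z−center|=4.200 > r=4); the sphere at (14, 3.5): section is a regular 24-gon, circumradius = √(r²−h²) = √(12²−4.7²) = 11.041 (perimeter = 2·24·11.041·sin(180°/24) = 69.18 mm); After the difference (first − rest): starting from the r=4.5 sphere, the r=12 sphere at (14, 3.5) partially overlaps it — only the 3.33 mm² overlap (of its 378.63 mm²) is removed, clipping the outline — boundary = 27.86 mm; (whole slice rotated 75° about Z — lengths, areas and connectivity unchanged). Overall, the cross-section is a single solid region. Total boundary length (outer) = 27.86 mm.

27.86 mm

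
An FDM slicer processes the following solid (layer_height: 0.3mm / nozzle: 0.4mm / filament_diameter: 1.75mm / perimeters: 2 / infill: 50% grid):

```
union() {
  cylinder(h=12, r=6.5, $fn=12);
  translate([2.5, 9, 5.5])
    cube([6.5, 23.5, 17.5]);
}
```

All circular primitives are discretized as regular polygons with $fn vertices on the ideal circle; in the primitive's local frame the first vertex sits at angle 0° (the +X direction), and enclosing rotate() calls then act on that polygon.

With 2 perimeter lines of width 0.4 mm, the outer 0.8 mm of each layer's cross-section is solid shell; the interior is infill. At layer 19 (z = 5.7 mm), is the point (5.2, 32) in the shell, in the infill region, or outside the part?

shell

At z = 5.7 mm: the r=6.5 cylinder contributes a regular 12-gon of circumradius 6.5; the cube at (2.5, 9) (footprint 6.5×23.5) is included at this height; Taking the union: the 2 present regions are separate (no shared area or edge), so areas and boundary lengths simply add and each stays a separate island — 2 connected regions. Overall, the cross-section has 2 separate islands. The nearest boundary edge runs (2.50, 32.50)→(9.00, 32.50); distance from the point to it = 0.50 mm. (Shell/infill is judged within the island containing the point — the largest one.) The point is inside the cross-section, 0.50 mm from the nearest boundary — within the 0.8 mm shell band (2 × 0.4).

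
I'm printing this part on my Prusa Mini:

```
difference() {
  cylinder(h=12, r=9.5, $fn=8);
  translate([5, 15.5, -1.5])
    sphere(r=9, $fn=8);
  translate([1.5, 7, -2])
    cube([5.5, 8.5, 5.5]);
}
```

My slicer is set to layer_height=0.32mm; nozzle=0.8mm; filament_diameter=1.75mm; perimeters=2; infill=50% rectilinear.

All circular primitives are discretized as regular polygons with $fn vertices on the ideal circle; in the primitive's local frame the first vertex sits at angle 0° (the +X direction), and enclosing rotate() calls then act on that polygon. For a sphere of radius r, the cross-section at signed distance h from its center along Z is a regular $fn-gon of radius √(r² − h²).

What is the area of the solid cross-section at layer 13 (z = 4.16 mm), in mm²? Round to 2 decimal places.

255.27 mm²

At z = 4.16 mm: the r=9.5 cylinder gives a regular 8-gon of circumradius 9.5 (constant along its height) (area = (8/2)·9.500²·sin(360°/8) = 255.27 mm²); the sphere at (5, 15.5): section is a regular 8-gon, circumradius = √(r²−h²) = √(9²−5.66²) = 6.997 (area = (8/2)·6.997²·sin(360°/8) = 138.49 mm²); the cube at (1.5, 7) is absent (z outside [-2, 3.5]); After the difference (first − rest): starting from the r=9.5 cylinder (255.27 mm²), the r=9 sphere at (5, 15.5) misses the remaining region (no effect) — area = 255.27 mm². Overall, the cross-section is a single solid region. Net area = 255.27 mm².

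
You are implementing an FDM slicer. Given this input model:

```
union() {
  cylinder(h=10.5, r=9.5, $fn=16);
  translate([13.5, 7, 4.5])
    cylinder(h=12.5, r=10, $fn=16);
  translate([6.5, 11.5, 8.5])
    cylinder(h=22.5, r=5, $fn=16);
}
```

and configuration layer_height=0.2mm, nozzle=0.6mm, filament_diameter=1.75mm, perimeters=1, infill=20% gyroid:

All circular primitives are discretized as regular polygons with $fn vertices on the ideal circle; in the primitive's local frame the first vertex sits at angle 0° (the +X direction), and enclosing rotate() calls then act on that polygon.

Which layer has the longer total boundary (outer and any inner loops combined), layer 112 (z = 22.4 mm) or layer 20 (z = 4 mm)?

layer 20 (z = 4 mm)

Layer 112 (z = 22.4): the cylinder does not reach this height (z outside [0, 10.5]); the cylinder at (13.5, 7) is absent (z outside [4.5, 17]); the r=5 cylinder at (6.5, 11.5) contributes a regular 16-gon of circumradius 5 (perimeter = 2·16·5.000·sin(180°/16) = 31.21 mm); Taking the union: only the r=5 cylinder at (6.5, 11.5) is present, so the union is just that shape — boundary = 31.21 mm. So its perimeter = 31.21 mm. Layer 20 (z = 4): the r=9.5 cylinder contributes a regular 16-gon of circumradius 9.5 (perimeter = 2·16·9.500·sin(180°/16) = 59.31 mm); the cylinder at (13.5, 7) does not reach this height (z outside [4.5, 17]); the cylinder at (6.5, 11.5) is not intersected at this z (z outside [8.5, 31]); Combining (union): only the r=9.5 cylinder is present, so the union is just that shape — boundary = 59.31 mm. So its perimeter = 59.31 mm. Layer 20 is larger (59.31 vs 31.21 mm).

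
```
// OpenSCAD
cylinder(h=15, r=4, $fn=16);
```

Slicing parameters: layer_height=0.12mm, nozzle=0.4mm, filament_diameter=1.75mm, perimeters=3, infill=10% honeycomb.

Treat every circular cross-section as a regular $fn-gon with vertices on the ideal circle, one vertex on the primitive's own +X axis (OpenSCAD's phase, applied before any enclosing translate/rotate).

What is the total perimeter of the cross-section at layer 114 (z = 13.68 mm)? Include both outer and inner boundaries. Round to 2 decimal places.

At z = 13.68 mm: the r=4 cylinder contributes a regular 16-gon of circumradius 4 (perimeter = 2·16·4.000·sin(180°/16) = 24.97 mm). Overall, the cross-section is a single solid region. Total boundary length (outer) = 24.97 mm.

24.97 mm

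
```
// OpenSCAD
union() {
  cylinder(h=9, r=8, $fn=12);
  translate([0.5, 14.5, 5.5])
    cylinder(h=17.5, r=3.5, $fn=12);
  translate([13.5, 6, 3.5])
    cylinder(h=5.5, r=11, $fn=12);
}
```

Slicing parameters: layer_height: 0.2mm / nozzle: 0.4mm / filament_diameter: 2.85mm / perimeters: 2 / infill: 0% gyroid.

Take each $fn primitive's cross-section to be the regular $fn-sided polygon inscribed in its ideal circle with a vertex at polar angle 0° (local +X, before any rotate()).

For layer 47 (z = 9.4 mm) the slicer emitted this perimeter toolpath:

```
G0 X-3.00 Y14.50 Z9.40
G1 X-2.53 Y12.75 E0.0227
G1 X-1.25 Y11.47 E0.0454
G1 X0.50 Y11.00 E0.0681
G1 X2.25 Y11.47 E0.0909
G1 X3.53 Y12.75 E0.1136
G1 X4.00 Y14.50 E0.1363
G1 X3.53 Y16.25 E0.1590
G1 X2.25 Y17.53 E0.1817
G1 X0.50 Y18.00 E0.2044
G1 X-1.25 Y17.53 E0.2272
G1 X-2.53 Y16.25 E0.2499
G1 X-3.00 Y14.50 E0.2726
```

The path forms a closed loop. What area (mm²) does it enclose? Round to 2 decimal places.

36.74 mm²

Apply the shoelace formula to the sequence of (X, Y) vertices; enclosed area = 36.74 mm².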